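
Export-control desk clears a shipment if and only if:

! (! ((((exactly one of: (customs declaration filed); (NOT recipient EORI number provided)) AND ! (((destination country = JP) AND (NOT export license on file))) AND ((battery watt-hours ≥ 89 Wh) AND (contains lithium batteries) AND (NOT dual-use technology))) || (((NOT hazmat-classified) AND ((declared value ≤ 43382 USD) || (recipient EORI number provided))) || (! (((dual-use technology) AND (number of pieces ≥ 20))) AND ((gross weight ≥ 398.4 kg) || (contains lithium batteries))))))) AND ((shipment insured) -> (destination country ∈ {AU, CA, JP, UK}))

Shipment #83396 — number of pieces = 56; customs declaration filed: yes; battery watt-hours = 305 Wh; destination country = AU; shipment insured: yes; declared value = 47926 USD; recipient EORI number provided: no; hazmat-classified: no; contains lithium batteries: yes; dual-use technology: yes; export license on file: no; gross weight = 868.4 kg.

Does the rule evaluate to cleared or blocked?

Atomic conditions:
  customs declaration filed: yes → true
  NOT recipient EORI number provided: no → true
  destination country = JP: AU == JP is false
  NOT export license on file: no → true
  battery watt-hours ≥ 89 Wh: 305 ≥ 89 is true
  contains lithium batteries: yes → true
  NOT dual-use technology: yes → false
  NOT hazmat-classified: no → true
  declared value ≤ 43382 USD: 47926 ≤ 43382 is false
  recipient EORI number provided: no → false
  dual-use technology: yes → true
  number of pieces ≥ 20: 56 ≥ 20 is true
  gross weight ≥ 398.4 kg: 868.4 ≥ 398.4 is true
  shipment insured: yes → true
  destination country ∈ {AU, CA, JP, UK}: AU is in the set → true
Combine:
[1.1.1.1.1] exactly-one(true, true) = false
[1.1.1.1.2.1] false AND true = false
[1.1.1.1.2] NOT false = true
[1.1.1.1.3] true AND true AND false = false
[1.1.1.1] false AND true AND false = false
[1.1.1.2.1.2] false OR false = false
[1.1.1.2.1] true AND false = false
[1.1.1.2.2.1.1] true AND true = true
[1.1.1.2.2.1] NOT true = false
[1.1.1.2.2.2] true OR true = true
[1.1.1.2.2] false AND true = false
[1.1.1.2] false OR false = false
[1.1.1] false OR false = false
[1.1] NOT false = true
[1] NOT true = false
[2] true → true = true
[root] false AND true = false
Overall: false → blocked

Blocked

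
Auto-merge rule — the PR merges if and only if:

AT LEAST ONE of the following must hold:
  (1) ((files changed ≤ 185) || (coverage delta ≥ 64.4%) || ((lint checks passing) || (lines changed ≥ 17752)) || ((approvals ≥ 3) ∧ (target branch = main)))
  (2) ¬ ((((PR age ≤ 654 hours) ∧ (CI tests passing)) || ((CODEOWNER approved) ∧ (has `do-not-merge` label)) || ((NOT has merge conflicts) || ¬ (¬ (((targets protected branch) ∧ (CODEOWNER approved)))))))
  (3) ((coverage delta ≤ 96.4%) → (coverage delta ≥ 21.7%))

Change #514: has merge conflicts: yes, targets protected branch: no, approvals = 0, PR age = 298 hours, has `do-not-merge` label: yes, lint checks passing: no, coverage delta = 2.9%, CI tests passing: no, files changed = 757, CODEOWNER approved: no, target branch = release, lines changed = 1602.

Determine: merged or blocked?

Atomic conditions:
  files changed ≤ 185: 757 ≤ 185 is false
  coverage delta ≥ 64.4%: 2.9 ≥ 64.4 is false
  lint checks passing: no → false
  lines changed ≥ 17752: 1602 ≥ 17752 is false
  approvals ≥ 3: 0 ≥ 3 is false
  target branch = main: release == main is false
  PR age ≤ 654 hours: 298 ≤ 654 is true
  CI tests passing: no → false
  CODEOWNER approved: no → false
  has `do-not-merge` label: yes → true
  NOT has merge conflicts: yes → false
  targets protected branch: no → false
  coverage delta ≤ 96.4%: 2.9 ≤ 96.4 is true
  coverage delta ≥ 21.7%: 2.9 ≥ 21.7 is false
Combine:
[1.3] false OR false = false
[1.4] false AND false = false
[1] false OR false OR false OR false = false
[2.1.1] true AND false = false
[2.1.2] false AND true = false
[2.1.3.2.1.1] false AND false = false
[2.1.3.2.1] NOT false = true
[2.1.3.2] NOT true = false
[2.1.3] false OR false = false
[2.1] false OR false OR false = false
[2] NOT false = true
[3] true → false = false
[root] false OR true OR false = true
Overall: true → merged

Merged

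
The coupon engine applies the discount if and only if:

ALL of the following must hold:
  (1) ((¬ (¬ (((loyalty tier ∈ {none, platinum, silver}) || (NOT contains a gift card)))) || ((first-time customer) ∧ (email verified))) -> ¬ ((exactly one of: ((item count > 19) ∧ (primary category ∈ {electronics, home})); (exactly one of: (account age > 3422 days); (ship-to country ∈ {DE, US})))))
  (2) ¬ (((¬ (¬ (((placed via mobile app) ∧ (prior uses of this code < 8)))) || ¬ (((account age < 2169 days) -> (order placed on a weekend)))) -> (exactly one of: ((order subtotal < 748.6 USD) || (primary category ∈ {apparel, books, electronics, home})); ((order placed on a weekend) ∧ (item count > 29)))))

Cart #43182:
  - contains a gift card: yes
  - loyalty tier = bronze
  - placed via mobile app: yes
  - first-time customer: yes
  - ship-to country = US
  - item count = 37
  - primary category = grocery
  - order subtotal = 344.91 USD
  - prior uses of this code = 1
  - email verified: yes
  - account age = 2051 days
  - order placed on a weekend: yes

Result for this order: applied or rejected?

Rejected

Atomic conditions:
  loyalty tier ∈ {none, platinum, silver}: bronze is not in the set → false
  NOT contains a gift card: yes → false
  first-time customer: yes → true
  email verified: yes → true
  item count > 19: 37 > 19 is true
  primary category ∈ {electronics, home}: grocery is not in the set → false
  account age > 3422 days: 2051 > 3422 is false
  ship-to country ∈ {DE, US}: US is in the set → true
  placed via mobile app: yes → true
  prior uses of this code < 8: 1 < 8 is true
  account age < 2169 days: 2051 < 2169 is true
  order placed on a weekend: yes → true
  order subtotal < 748.6 USD: 344.91 < 748.6 is true
  primary category ∈ {apparel, books, electronics, home}: grocery is not in the set → false
  item count > 29: 37 > 29 is true
Combine:
[1.1.1.1.1] false OR false = false
[1.1.1.1] NOT false = true
[1.1.1] NOT true = false
[1.1.2] true AND true = true
[1.1] false OR true = true
[1.2.1.1] true AND false = false
[1.2.1.2] exactly-one(false, true) = true
[1.2.1] exactly-one(false, true) = true
[1.2] NOT true = false
[1] true → false = false
[2.1.1.1.1.1] true AND true = true
[2.1.1.1.1] NOT true = false
[2.1.1.1] NOT false = true
[2.1.1.2.1] true → true = true
[2.1.1.2] NOT true = false
[2.1.1] true OR false = true
[2.1.2.1] true OR false = true
[2.1.2.2] true AND true = true
[2.1.2] exactly-one(true, true) = false
[2.1] true → false = false
[2] NOT false = true
[root] false AND true = false
Overall: false → rejected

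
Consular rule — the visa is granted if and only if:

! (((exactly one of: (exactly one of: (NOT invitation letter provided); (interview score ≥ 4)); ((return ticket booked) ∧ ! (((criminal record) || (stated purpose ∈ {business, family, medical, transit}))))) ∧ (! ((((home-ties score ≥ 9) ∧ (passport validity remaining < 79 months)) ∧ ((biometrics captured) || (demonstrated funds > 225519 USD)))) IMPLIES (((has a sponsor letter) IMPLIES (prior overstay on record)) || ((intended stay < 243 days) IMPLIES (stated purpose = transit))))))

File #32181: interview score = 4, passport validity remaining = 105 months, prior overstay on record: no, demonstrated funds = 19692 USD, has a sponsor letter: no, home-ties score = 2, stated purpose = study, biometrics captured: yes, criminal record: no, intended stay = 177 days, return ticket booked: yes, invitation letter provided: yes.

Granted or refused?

Atomic conditions:
  NOT invitation letter provided: yes → false
  interview score ≥ 4: 4 ≥ 4 is true
  return ticket booked: yes → true
  criminal record: no → false
  stated purpose ∈ {business, family, medical, transit}: study is not in the set → false
  home-ties score ≥ 9: 2 ≥ 9 is false
  passport validity remaining < 79 months: 105 < 79 is false
  biometrics captured: yes → true
  demonstrated funds > 225519 USD: 19692 > 225519 is false
  has a sponsor letter: no → false
  prior overstay on record: no → false
  intended stay < 243 days: 177 < 243 is true
  stated purpose = transit: study == transit is false
Combine:
[1.1.1] exactly-one(false, true) = true
[1.1.2.2.1] false OR false = false
[1.1.2.2] NOT false = true
[1.1.2] true AND true = true
[1.1] exactly-one(true, true) = false
[1.2.1.1.1] false AND false = false
[1.2.1.1.2] true OR false = true
[1.2.1.1] false AND true = false
[1.2.1] NOT false = true
[1.2.2.1] false → false (antecedent false ⇒ implication holds) = true
[1.2.2.2] true → false = false
[1.2.2] true OR false = true
[1.2] true → true = true
[1] false AND true = false
[root] NOT false = true
Overall: true → granted

Granted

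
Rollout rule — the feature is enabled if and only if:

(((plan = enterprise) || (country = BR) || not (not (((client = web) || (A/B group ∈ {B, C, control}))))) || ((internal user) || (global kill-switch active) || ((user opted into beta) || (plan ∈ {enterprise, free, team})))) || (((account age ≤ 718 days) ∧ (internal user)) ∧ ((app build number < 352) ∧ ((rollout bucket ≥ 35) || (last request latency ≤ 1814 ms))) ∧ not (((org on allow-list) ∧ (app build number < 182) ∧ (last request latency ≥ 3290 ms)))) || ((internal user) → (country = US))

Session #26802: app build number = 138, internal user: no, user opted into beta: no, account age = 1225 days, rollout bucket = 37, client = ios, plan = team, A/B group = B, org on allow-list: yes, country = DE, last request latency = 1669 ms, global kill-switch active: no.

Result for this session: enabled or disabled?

Enabled

Atomic conditions:
  plan = enterprise: team == enterprise is false
  country = BR: DE == BR is false
  client = web: ios == web is false
  A/B group ∈ {B, C, control}: B is in the set → true
  internal user: no → false
  global kill-switch active: no → false
  user opted into beta: no → false
  plan ∈ {enterprise, free, team}: team is in the set → true
  account age ≤ 718 days: 1225 ≤ 718 is false
  app build number < 352: 138 < 352 is true
  rollout bucket ≥ 35: 37 ≥ 35 is true
  last request latency ≤ 1814 ms: 1669 ≤ 1814 is true
  org on allow-list: yes → true
  app build number < 182: 138 < 182 is true
  last request latency ≥ 3290 ms: 1669 ≥ 3290 is false
  country = US: DE == US is false
Combine:
[1.1.3.1.1] false OR true = true
[1.1.3.1] NOT true = false
[1.1.3] NOT false = true
[1.1] false OR false OR true = true
[1.2.3] false OR true = true
[1.2] false OR false OR true = true
[1] true OR true = true
[2.1] false AND false = false
[2.2.2] true OR true = true
[2.2] true AND true = true
[2.3.1] true AND true AND false = false
[2.3] NOT false = true
[2] false AND true AND true = false
[3] false → false (antecedent false ⇒ implication holds) = true
[root] true OR false OR true = true
Overall: true → enabled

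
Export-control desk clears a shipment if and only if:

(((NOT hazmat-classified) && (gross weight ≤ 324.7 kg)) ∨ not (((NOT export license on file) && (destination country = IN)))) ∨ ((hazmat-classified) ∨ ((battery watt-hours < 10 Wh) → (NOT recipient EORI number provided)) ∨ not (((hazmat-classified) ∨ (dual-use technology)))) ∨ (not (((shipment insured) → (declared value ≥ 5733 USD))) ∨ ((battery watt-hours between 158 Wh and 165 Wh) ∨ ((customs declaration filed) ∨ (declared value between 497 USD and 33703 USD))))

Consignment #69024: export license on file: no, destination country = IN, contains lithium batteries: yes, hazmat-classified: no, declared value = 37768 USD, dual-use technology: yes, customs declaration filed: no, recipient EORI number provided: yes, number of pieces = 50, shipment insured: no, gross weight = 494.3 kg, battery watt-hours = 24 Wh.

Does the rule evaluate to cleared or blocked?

Cleared

Atomic conditions:
  NOT hazmat-classified: no → true
  gross weight ≤ 324.7 kg: 494.3 ≤ 324.7 is false
  NOT export license on file: no → true
  destination country = IN: IN == IN is true
  hazmat-classified: no → false
  battery watt-hours < 10 Wh: 24 < 10 is false
  NOT recipient EORI number provided: yes → false
  dual-use technology: yes → true
  shipment insured: no → false
  declared value ≥ 5733 USD: 37768 ≥ 5733 is true
  battery watt-hours between 158 Wh and 165 Wh: 24 in [158, 165] is false
  customs declaration filed: no → false
  declared value between 497 USD and 33703 USD: 37768 in [497, 33703] is false
Combine:
[1.1] true AND false = false
[1.2.1] true AND true = true
[1.2] NOT true = false
[1] false OR false = false
[2.2] false → false (antecedent false ⇒ implication holds) = true
[2.3.1] false OR true = true
[2.3] NOT true = false
[2] false OR true OR false = true
[3.1.1] false → true (antecedent false ⇒ implication holds) = true
[3.1] NOT true = false
[3.2.2] false OR false = false
[3.2] false OR false = false
[3] false OR false = false
[root] false OR true OR false = true
Overall: true → cleared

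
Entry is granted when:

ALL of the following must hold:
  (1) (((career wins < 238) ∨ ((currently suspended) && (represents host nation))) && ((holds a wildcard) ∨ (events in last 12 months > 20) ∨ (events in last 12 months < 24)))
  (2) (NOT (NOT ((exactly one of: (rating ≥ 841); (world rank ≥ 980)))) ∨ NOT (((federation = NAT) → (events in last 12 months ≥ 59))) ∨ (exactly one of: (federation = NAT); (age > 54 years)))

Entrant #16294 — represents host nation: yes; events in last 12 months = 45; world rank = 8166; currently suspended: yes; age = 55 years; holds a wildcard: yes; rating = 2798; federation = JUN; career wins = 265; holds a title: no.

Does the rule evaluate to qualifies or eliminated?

Atomic conditions:
  career wins < 238: 265 < 238 is false
  currently suspended: yes → true
  represents host nation: yes → true
  holds a wildcard: yes → true
  events in last 12 months > 20: 45 > 20 is true
  events in last 12 months < 24: 45 < 24 is false
  rating ≥ 841: 2798 ≥ 841 is true
  world rank ≥ 980: 8166 ≥ 980 is true
  federation = NAT: JUN == NAT is false
  events in last 12 months ≥ 59: 45 ≥ 59 is false
  age > 54 years: 55 > 54 is true
Combine:
[1.1.2] true AND true = true
[1.1] false OR true = true
[1.2] true OR true OR false = true
[1] true AND true = true
[2.1.1.1] exactly-one(true, true) = false
[2.1.1] NOT false = true
[2.1] NOT true = false
[2.2.1] false → false (antecedent false ⇒ implication holds) = true
[2.2] NOT true = false
[2.3] exactly-one(false, true) = true
[2] false OR false OR true = true
[root] true AND true = true
Overall: true → qualifies

Qualifies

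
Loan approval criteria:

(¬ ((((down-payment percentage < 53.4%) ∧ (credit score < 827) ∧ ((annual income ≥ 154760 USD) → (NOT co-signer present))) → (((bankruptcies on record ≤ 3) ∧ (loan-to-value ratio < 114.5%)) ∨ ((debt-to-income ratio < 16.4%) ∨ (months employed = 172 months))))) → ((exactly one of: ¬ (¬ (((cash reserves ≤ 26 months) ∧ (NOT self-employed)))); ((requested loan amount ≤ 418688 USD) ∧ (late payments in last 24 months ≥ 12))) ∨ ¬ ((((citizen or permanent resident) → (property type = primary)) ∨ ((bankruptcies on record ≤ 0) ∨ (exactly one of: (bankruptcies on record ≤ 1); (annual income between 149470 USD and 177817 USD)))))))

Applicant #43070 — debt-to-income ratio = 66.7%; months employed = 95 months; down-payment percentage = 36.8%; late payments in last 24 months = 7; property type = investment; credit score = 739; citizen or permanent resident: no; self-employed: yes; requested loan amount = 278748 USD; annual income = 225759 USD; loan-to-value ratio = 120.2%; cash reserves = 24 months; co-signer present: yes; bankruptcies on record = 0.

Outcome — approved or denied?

Atomic conditions:
  down-payment percentage < 53.4%: 36.8 < 53.4 is true
  credit score < 827: 739 < 827 is true
  annual income ≥ 154760 USD: 225759 ≥ 154760 is true
  NOT co-signer present: yes → false
  bankruptcies on record ≤ 3: 0 ≤ 3 is true
  loan-to-value ratio < 114.5%: 120.2 < 114.5 is false
  debt-to-income ratio < 16.4%: 66.7 < 16.4 is false
  months employed = 172 months: 95 == 172 is false
  cash reserves ≤ 26 months: 24 ≤ 26 is true
  NOT self-employed: yes → false
  requested loan amount ≤ 418688 USD: 278748 ≤ 418688 is true
  late payments in last 24 months ≥ 12: 7 ≥ 12 is false
  citizen or permanent resident: no → false
  property type = primary: investment == primary is false
  bankruptcies on record ≤ 0: 0 ≤ 0 is true
  bankruptcies on record ≤ 1: 0 ≤ 1 is true
  annual income between 149470 USD and 177817 USD: 225759 in [149470, 177817] is false
Combine:
[1.1.1.3] true → false = false
[1.1.1] true AND true AND false = false
[1.1.2.1] true AND false = false
[1.1.2.2] false OR false = false
[1.1.2] false OR false = false
[1.1] false → false (antecedent false ⇒ implication holds) = true
[1] NOT true = false
[2.1.1.1.1] true AND false = false
[2.1.1.1] NOT false = true
[2.1.1] NOT true = false
[2.1.2] true AND false = false
[2.1] exactly-one(false, false) = false
[2.2.1.1] false → false (antecedent false ⇒ implication holds) = true
[2.2.1.2.2] exactly-one(true, false) = true
[2.2.1.2] true OR true = true
[2.2.1] true OR true = true
[2.2] NOT true = false
[2] false OR false = false
[root] false → false (antecedent false ⇒ implication holds) = true
Overall: true → approved

Approved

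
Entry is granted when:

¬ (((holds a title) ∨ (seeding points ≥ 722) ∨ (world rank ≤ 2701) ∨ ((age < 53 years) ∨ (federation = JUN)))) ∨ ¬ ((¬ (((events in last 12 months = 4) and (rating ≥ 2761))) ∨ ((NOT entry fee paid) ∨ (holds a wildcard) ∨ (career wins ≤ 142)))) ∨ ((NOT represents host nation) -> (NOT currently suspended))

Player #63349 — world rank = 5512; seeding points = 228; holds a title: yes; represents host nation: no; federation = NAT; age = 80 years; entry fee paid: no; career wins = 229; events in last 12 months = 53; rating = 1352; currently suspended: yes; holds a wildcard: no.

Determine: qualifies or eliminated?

Eliminated

Atomic conditions:
  holds a title: yes → true
  seeding points ≥ 722: 228 ≥ 722 is false
  world rank ≤ 2701: 5512 ≤ 2701 is false
  age < 53 years: 80 < 53 is false
  federation = JUN: NAT == JUN is false
  events in last 12 months = 4: 53 == 4 is false
  rating ≥ 2761: 1352 ≥ 2761 is false
  NOT entry fee paid: no → true
  holds a wildcard: no → false
  career wins ≤ 142: 229 ≤ 142 is false
  NOT represents host nation: no → true
  NOT currently suspended: yes → false
Combine:
[1.1.4] false OR false = false
[1.1] true OR false OR false OR false = true
[1] NOT true = false
[2.1.1.1] false AND false = false
[2.1.1] NOT false = true
[2.1.2] true OR false OR false = true
[2.1] true OR true = true
[2] NOT true = false
[3] true → false = false
[root] false OR false OR false = false
Overall: false → eliminated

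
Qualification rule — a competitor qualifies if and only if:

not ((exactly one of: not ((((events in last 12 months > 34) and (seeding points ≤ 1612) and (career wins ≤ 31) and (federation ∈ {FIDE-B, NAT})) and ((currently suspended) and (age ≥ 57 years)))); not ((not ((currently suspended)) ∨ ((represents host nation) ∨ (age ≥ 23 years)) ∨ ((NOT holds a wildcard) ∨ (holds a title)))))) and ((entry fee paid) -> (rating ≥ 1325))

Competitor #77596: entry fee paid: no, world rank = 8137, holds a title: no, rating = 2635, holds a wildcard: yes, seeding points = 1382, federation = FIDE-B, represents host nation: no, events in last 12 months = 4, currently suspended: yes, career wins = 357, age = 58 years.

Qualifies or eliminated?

Eliminated

Atomic conditions:
  events in last 12 months > 34: 4 > 34 is false
  seeding points ≤ 1612: 1382 ≤ 1612 is true
  career wins ≤ 31: 357 ≤ 31 is false
  federation ∈ {FIDE-B, NAT}: FIDE-B is in the set → true
  currently suspended: yes → true
  age ≥ 57 years: 58 ≥ 57 is true
  represents host nation: no → false
  age ≥ 23 years: 58 ≥ 23 is true
  NOT holds a wildcard: yes → false
  holds a title: no → false
  entry fee paid: no → false
  rating ≥ 1325: 2635 ≥ 1325 is true
Combine:
[1.1.1.1.1] false AND true AND false AND true = false
[1.1.1.1.2] true AND true = true
[1.1.1.1] false AND true = false
[1.1.1] NOT false = true
[1.1.2.1.1] NOT true = false
[1.1.2.1.2] false OR true = true
[1.1.2.1.3] false OR false = false
[1.1.2.1] false OR true OR false = true
[1.1.2] NOT true = false
[1.1] exactly-one(true, false) = true
[1] NOT true = false
[2] false → true (antecedent false ⇒ implication holds) = true
[root] false AND true = false
Overall: false → eliminated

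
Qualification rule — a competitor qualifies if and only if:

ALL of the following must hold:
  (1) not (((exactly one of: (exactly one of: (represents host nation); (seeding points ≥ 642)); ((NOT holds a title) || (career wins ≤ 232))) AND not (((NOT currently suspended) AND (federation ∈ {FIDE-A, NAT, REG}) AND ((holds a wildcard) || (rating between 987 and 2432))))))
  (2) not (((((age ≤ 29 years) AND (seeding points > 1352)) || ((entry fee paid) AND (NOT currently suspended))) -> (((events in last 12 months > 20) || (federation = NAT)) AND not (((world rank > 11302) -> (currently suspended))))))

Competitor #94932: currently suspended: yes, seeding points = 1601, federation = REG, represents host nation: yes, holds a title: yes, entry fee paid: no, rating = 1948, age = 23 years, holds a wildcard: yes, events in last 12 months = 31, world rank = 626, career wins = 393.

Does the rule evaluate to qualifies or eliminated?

Atomic conditions:
  represents host nation: yes → true
  seeding points ≥ 642: 1601 ≥ 642 is true
  NOT holds a title: yes → false
  career wins ≤ 232: 393 ≤ 232 is false
  NOT currently suspended: yes → false
  federation ∈ {FIDE-A, NAT, REG}: REG is in the set → true
  holds a wildcard: yes → true
  rating between 987 and 2432: 1948 in [987, 2432] is true
  age ≤ 29 years: 23 ≤ 29 is true
  seeding points > 1352: 1601 > 1352 is true
  entry fee paid: no → false
  events in last 12 months > 20: 31 > 20 is true
  federation = NAT: REG == NAT is false
  world rank > 11302: 626 > 11302 is false
  currently suspended: yes → true
Combine:
[1.1.1.1] exactly-one(true, true) = false
[1.1.1.2] false OR false = false
[1.1.1] exactly-one(false, false) = false
[1.1.2.1.3] true OR true = true
[1.1.2.1] false AND true AND true = false
[1.1.2] NOT false = true
[1.1] false AND true = false
[1] NOT false = true
[2.1.1.1] true AND true = true
[2.1.1.2] false AND false = false
[2.1.1] true OR false = true
[2.1.2.1] true OR false = true
[2.1.2.2.1] false → true (antecedent false ⇒ implication holds) = true
[2.1.2.2] NOT true = false
[2.1.2] true AND false = false
[2.1] true → false = false
[2] NOT false = true
[root] true AND true = true
Overall: true → qualifies

Qualifies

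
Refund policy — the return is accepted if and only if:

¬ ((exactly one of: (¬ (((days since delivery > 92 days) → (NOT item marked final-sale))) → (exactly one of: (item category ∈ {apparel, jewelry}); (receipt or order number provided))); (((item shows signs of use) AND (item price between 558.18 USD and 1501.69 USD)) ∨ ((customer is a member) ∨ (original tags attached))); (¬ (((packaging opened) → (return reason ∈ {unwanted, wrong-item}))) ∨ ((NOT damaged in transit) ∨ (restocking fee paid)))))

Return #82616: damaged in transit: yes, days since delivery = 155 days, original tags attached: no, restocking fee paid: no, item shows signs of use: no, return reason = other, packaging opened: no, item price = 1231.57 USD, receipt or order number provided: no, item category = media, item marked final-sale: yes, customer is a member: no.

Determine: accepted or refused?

Atomic conditions:
  days since delivery > 92 days: 155 > 92 is true
  NOT item marked final-sale: yes → false
  item category ∈ {apparel, jewelry}: media is not in the set → false
  receipt or order number provided: no → false
  item shows signs of use: no → false
  item price between 558.18 USD and 1501.69 USD: 1231.57 in [558.18, 1501.69] is true
  customer is a member: no → false
  original tags attached: no → false
  packaging opened: no → false
  return reason ∈ {unwanted, wrong-item}: other is not in the set → false
  NOT damaged in transit: yes → false
  restocking fee paid: no → false
Combine:
[1.1.1.1] true → false = false
[1.1.1] NOT false = true
[1.1.2] exactly-one(false, false) = false
[1.1] true → false = false
[1.2.1] false AND true = false
[1.2.2] false OR false = false
[1.2] false OR false = false
[1.3.1.1] false → false (antecedent false ⇒ implication holds) = true
[1.3.1] NOT true = false
[1.3.2] false OR false = false
[1.3] false OR false = false
[1] exactly-one(false, false, false) = false
[root] NOT false = true
Overall: true → accepted

Accepted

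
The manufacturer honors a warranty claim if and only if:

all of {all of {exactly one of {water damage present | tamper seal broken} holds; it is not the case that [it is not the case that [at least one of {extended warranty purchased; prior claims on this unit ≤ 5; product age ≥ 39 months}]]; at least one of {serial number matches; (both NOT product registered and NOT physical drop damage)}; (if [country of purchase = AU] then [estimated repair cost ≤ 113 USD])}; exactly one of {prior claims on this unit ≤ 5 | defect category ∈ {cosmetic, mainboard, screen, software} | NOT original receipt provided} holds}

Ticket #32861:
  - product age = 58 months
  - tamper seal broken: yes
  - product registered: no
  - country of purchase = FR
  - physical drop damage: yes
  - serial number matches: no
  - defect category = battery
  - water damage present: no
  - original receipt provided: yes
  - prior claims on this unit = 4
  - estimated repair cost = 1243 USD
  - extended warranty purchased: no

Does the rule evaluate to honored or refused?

Refused

Atomic conditions:
  water damage present: no → false
  tamper seal broken: yes → true
  extended warranty purchased: no → false
  prior claims on this unit ≤ 5: 4 ≤ 5 is true
  product age ≥ 39 months: 58 ≥ 39 is true
  serial number matches: no → false
  NOT product registered: no → true
  NOT physical drop damage: yes → false
  country of purchase = AU: FR == AU is false
  estimated repair cost ≤ 113 USD: 1243 ≤ 113 is false
  defect category ∈ {cosmetic, mainboard, screen, software}: battery is not in the set → false
  NOT original receipt provided: yes → false
Combine:
[1.1] exactly-one(false, true) = true
[1.2.1.1] false OR true OR true = true
[1.2.1] NOT true = false
[1.2] NOT false = true
[1.3.2] true AND false = false
[1.3] false OR false = false
[1.4] false → false (antecedent false ⇒ implication holds) = true
[1] true AND true AND false AND true = false
[2] exactly-one(true, false, false) = true
[root] false AND true = false
Overall: false → refused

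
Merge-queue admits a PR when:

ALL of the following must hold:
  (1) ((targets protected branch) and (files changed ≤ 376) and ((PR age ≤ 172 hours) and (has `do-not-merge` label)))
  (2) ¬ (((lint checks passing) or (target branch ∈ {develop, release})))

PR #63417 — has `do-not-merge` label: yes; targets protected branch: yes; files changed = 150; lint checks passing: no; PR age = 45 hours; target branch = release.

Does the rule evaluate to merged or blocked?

Blocked

Atomic conditions:
  targets protected branch: yes → true
  files changed ≤ 376: 150 ≤ 376 is true
  PR age ≤ 172 hours: 45 ≤ 172 is true
  has `do-not-merge` label: yes → true
  lint checks passing: no → false
  target branch ∈ {develop, release}: release is in the set → true
Combine:
[1.3] true AND true = true
[1] true AND true AND true = true
[2.1] false OR true = true
[2] NOT true = false
[root] true AND false = false
Overall: false → blocked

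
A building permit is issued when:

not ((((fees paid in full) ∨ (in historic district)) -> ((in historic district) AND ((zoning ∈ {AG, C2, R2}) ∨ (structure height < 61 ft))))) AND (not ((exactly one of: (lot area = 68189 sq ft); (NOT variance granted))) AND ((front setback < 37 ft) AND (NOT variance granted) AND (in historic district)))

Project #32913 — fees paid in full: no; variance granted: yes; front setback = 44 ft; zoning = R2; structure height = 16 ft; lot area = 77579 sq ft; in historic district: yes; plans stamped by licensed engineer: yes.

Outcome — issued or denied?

Atomic conditions:
  fees paid in full: no → false
  in historic district: yes → true
  zoning ∈ {AG, C2, R2}: R2 is in the set → true
  structure height < 61 ft: 16 < 61 is true
  lot area = 68189 sq ft: 77579 == 68189 is false
  NOT variance granted: yes → false
  front setback < 37 ft: 44 < 37 is false
Combine:
[1.1.1] false OR true = true
[1.1.2.2] true OR true = true
[1.1.2] true AND true = true
[1.1] true → true = true
[1] NOT true = false
[2.1.1] exactly-one(false, false) = false
[2.1] NOT false = true
[2.2] false AND false AND true = false
[2] true AND false = false
[root] false AND false = false
Overall: false → denied

Denied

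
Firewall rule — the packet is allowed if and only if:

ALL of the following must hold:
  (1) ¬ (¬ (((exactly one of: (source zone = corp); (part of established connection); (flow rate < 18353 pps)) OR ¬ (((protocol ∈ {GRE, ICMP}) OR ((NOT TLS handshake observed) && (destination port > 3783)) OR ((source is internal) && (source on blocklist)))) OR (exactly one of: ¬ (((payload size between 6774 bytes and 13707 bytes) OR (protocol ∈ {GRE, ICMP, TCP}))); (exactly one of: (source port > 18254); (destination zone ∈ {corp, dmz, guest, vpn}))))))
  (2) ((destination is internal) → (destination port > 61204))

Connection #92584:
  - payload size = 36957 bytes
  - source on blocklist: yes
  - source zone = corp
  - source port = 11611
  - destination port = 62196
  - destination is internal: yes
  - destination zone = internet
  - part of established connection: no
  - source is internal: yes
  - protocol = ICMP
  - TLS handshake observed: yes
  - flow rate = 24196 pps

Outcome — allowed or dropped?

Atomic conditions:
  source zone = corp: corp == corp is true
  part of established connection: no → false
  flow rate < 18353 pps: 24196 < 18353 is false
  protocol ∈ {GRE, ICMP}: ICMP is in the set → true
  NOT TLS handshake observed: yes → false
  destination port > 3783: 62196 > 3783 is true
  source is internal: yes → true
  source on blocklist: yes → true
  payload size between 6774 bytes and 13707 bytes: 36957 in [6774, 13707] is false
  protocol ∈ {GRE, ICMP, TCP}: ICMP is in the set → true
  source port > 18254: 11611 > 18254 is false
  destination zone ∈ {corp, dmz, guest, vpn}: internet is not in the set → false
  destination is internal: yes → true
  destination port > 61204: 62196 > 61204 is true
Combine:
[1.1.1.1] exactly-one(true, false, false) = true
[1.1.1.2.1.2] false AND true = false
[1.1.1.2.1.3] true AND true = true
[1.1.1.2.1] true OR false OR true = true
[1.1.1.2] NOT true = false
[1.1.1.3.1.1] false OR true = true
[1.1.1.3.1] NOT true = false
[1.1.1.3.2] exactly-one(false, false) = false
[1.1.1.3] exactly-one(false, false) = false
[1.1.1] true OR false OR false = true
[1.1] NOT true = false
[1] NOT false = true
[2] true → true = true
[root] true AND true = true
Overall: true → allowed

Allowed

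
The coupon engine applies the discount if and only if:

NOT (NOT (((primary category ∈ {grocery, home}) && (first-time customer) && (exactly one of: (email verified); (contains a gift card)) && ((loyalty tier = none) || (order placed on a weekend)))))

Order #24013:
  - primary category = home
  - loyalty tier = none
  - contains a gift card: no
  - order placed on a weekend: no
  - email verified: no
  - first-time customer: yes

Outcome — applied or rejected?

Rejected

Atomic conditions:
  primary category ∈ {grocery, home}: home is in the set → true
  first-time customer: yes → true
  email verified: no → false
  contains a gift card: no → false
  loyalty tier = none: none == none is true
  order placed on a weekend: no → false
Combine:
[1.1.3] exactly-one(false, false) = false
[1.1.4] true OR false = true
[1.1] true AND true AND false AND true = false
[1] NOT false = true
[root] NOT true = false
Overall: false → rejected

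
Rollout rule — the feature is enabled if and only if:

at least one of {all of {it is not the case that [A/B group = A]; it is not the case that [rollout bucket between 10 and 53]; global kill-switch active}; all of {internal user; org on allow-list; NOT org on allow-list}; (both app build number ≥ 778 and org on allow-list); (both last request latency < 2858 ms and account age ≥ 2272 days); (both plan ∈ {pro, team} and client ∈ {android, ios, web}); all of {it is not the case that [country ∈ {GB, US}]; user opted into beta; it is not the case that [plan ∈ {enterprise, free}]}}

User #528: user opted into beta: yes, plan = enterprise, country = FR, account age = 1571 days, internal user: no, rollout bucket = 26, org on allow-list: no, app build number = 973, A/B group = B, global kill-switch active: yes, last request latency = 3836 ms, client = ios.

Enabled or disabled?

Disabled

Atomic conditions:
  A/B group = A: B == A is false
  rollout bucket between 10 and 53: 26 in [10, 53] is true
  global kill-switch active: yes → true
  internal user: no → false
  org on allow-list: no → false
  NOT org on allow-list: no → true
  app build number ≥ 778: 973 ≥ 778 is true
  last request latency < 2858 ms: 3836 < 2858 is false
  account age ≥ 2272 days: 1571 ≥ 2272 is false
  plan ∈ {pro, team}: enterprise is not in the set → false
  client ∈ {android, ios, web}: ios is in the set → true
  country ∈ {GB, US}: FR is not in the set → false
  user opted into beta: yes → true
  plan ∈ {enterprise, free}: enterprise is in the set → true
Combine:
[1.1] NOT false = true
[1.2] NOT true = false
[1] true AND false AND true = false
[2] false AND false AND true = false
[3] true AND false = false
[4] false AND false = false
[5] false AND true = false
[6.1] NOT false = true
[6.3] NOT true = false
[6] true AND true AND false = false
[root] false OR false OR false OR false OR false OR false = false
Overall: false → disabled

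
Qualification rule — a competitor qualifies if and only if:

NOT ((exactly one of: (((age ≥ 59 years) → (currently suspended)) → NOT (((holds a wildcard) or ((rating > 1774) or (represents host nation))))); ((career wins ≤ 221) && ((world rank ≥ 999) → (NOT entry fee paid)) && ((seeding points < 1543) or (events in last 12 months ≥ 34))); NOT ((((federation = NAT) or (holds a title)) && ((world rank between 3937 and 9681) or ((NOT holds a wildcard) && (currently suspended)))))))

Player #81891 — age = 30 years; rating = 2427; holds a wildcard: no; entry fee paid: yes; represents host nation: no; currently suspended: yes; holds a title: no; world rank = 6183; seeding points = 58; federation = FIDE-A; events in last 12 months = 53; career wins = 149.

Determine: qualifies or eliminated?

Atomic conditions:
  age ≥ 59 years: 30 ≥ 59 is false
  currently suspended: yes → true
  holds a wildcard: no → false
  rating > 1774: 2427 > 1774 is true
  represents host nation: no → false
  career wins ≤ 221: 149 ≤ 221 is true
  world rank ≥ 999: 6183 ≥ 999 is true
  NOT entry fee paid: yes → false
  seeding points < 1543: 58 < 1543 is true
  events in last 12 months ≥ 34: 53 ≥ 34 is true
  federation = NAT: FIDE-A == NAT is false
  holds a title: no → false
  world rank between 3937 and 9681: 6183 in [3937, 9681] is true
  NOT holds a wildcard: no → true
Combine:
[1.1.1] false → true (antecedent false ⇒ implication holds) = true
[1.1.2.1.2] true OR false = true
[1.1.2.1] false OR true = true
[1.1.2] NOT true = false
[1.1] true → false = false
[1.2.2] true → false = false
[1.2.3] true OR true = true
[1.2] true AND false AND true = false
[1.3.1.1] false OR false = false
[1.3.1.2.2] true AND true = true
[1.3.1.2] true OR true = true
[1.3.1] false AND true = false
[1.3] NOT false = true
[1] exactly-one(false, false, true) = true
[root] NOT true = false
Overall: false → eliminated

Eliminated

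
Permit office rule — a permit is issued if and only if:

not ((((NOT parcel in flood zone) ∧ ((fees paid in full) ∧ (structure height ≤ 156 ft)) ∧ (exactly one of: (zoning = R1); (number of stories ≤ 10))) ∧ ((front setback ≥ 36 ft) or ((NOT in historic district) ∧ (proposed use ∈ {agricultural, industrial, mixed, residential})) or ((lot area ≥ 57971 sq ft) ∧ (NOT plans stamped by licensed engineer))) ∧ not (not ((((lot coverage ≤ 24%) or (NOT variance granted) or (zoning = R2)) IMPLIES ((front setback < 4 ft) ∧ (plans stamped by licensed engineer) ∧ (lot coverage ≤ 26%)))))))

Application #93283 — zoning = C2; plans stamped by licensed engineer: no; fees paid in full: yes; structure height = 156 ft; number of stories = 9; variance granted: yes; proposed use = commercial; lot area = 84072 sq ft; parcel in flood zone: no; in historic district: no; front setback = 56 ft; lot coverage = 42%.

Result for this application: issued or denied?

Atomic conditions:
  NOT parcel in flood zone: no → true
  fees paid in full: yes → true
  structure height ≤ 156 ft: 156 ≤ 156 is true
  zoning = R1: C2 == R1 is false
  number of stories ≤ 10: 9 ≤ 10 is true
  front setback ≥ 36 ft: 56 ≥ 36 is true
  NOT in historic district: no → true
  proposed use ∈ {agricultural, industrial, mixed, residential}: commercial is not in the set → false
  lot area ≥ 57971 sq ft: 84072 ≥ 57971 is true
  NOT plans stamped by licensed engineer: no → true
  lot coverage ≤ 24%: 42 ≤ 24 is false
  NOT variance granted: yes → false
  zoning = R2: C2 == R2 is false
  front setback < 4 ft: 56 < 4 is false
  plans stamped by licensed engineer: no → false
  lot coverage ≤ 26%: 42 ≤ 26 is false
Combine:
[1.1.2] true AND true = true
[1.1.3] exactly-one(false, true) = true
[1.1] true AND true AND true = true
[1.2.2] true AND false = false
[1.2.3] true AND true = true
[1.2] true OR false OR true = true
[1.3.1.1.1] false OR false OR false = false
[1.3.1.1.2] false AND false AND false = false
[1.3.1.1] false → false (antecedent false ⇒ implication holds) = true
[1.3.1] NOT true = false
[1.3] NOT false = true
[1] true AND true AND true = true
[root] NOT true = false
Overall: false → denied

Denied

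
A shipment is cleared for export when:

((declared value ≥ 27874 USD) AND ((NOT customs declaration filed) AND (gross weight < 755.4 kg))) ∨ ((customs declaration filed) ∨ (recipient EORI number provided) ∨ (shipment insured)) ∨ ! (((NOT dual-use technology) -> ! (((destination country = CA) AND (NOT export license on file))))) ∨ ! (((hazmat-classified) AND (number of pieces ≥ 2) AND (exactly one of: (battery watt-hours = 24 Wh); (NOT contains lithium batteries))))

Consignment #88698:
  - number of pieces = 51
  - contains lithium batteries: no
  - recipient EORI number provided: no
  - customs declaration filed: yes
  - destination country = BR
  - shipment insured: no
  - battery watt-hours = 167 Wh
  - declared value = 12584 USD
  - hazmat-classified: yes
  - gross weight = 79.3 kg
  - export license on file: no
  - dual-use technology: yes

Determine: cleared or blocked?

Cleared

Atomic conditions:
  declared value ≥ 27874 USD: 12584 ≥ 27874 is false
  NOT customs declaration filed: yes → false
  gross weight < 755.4 kg: 79.3 < 755.4 is true
  customs declaration filed: yes → true
  recipient EORI number provided: no → false
  shipment insured: no → false
  NOT dual-use technology: yes → false
  destination country = CA: BR == CA is false
  NOT export license on file: no → true
  hazmat-classified: yes → true
  number of pieces ≥ 2: 51 ≥ 2 is true
  battery watt-hours = 24 Wh: 167 == 24 is false
  NOT contains lithium batteries: no → true
Combine:
[1.2] false AND true = false
[1] false AND false = false
[2] true OR false OR false = true
[3.1.2.1] false AND true = false
[3.1.2] NOT false = true
[3.1] false → true (antecedent false ⇒ implication holds) = true
[3] NOT true = false
[4.1.3] exactly-one(false, true) = true
[4.1] true AND true AND true = true
[4] NOT true = false
[root] false OR true OR false OR false = true
Overall: true → cleared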